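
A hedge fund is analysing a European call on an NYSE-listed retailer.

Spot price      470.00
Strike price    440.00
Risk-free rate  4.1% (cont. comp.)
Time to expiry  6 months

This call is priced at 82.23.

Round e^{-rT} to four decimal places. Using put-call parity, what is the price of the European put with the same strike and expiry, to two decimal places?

43.30

exp(−rT) = exp(−0.041·0.5) = 0.9797
Put-call parity: C − P = S − K·e^(−rT) = 470 − 440·0.9797 = 470 − 431.0680 = 38.9320
P = C − (C − P) = 82.23 − (38.9320) = 43.2980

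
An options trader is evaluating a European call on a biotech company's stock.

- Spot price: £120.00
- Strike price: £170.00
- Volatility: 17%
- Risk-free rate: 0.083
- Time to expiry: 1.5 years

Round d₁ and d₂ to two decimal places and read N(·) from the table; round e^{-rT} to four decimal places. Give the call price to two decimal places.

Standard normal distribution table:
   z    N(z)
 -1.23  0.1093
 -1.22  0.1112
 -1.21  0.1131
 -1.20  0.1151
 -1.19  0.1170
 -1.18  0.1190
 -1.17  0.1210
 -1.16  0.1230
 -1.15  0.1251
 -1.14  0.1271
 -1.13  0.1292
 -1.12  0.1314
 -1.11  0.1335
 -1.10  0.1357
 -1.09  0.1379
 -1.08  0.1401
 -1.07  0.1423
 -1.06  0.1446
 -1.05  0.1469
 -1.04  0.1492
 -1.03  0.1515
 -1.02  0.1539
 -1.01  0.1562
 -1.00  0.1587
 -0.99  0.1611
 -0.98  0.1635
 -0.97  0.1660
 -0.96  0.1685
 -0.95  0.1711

σ√T = 0.17 × 1.2247 = 0.2082
d₁ = [ln(120/170) + (0.083 + 0.17²/2)·1.5] / 0.2082 = [-0.3483 + 0.1462] / 0.2082 = -0.9708 ≈ -0.97
d₂ = d₁ − σ√T = -0.9708 − 0.2082 = -1.1790 ≈ -1.18
e^(−rT) = e^(−0.083·1.5) = 0.8829
N(d₁) = N(-0.97) = 0.1660;  N(d₂) = N(-1.18) = 0.1190
C = 120·0.1660 − 170·0.8829·0.1190 = 19.9200 − 17.8611 = 2.0589

£2.06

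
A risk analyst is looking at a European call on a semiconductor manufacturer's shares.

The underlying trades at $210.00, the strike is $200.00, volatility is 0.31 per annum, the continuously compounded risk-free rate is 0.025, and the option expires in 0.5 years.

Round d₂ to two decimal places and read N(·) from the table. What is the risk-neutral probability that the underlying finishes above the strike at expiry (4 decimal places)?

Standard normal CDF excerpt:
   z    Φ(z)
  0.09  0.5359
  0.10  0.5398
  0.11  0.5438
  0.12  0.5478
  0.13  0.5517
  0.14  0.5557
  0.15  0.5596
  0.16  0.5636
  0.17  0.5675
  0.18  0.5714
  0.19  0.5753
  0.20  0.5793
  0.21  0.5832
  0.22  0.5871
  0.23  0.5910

0.5675

σ√T = 0.31 × 0.7071 = 0.2192
d₁ = [ln(210/200) + (0.025 + ½·0.31²)·0.5] / (σ√T) = (0.0488 + 0.0365) / 0.2192 = 0.3892 ≈ 0.39
d₂ = 0.3892 − 0.2192 = 0.1700 ≈ 0.17
Risk-neutral Pr[S_T > K] = N(d₂) = N(0.17) = 0.5675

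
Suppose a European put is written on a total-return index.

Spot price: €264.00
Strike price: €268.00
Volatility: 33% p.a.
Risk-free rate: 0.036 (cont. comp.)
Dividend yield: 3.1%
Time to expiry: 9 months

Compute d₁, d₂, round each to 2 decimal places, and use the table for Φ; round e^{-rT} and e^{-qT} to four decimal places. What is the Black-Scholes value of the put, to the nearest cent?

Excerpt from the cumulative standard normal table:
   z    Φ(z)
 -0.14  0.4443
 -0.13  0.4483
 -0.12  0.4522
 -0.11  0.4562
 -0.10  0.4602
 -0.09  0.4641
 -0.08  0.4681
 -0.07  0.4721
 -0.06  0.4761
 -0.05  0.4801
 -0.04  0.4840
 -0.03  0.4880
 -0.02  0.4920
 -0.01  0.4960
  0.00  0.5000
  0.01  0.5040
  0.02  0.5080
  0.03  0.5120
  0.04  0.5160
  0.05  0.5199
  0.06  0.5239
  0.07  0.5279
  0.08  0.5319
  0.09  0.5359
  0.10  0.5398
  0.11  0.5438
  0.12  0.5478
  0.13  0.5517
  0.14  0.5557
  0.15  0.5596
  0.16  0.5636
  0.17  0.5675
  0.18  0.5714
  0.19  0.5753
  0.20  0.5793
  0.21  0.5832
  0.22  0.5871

T = 0.75;  σ√T = 0.2858
ln(S/K) + (r − q + σ²/2)T = ln(264/268) + (0.036 − 0.031 + 0.33²/2)·0.75 = -0.0150 + 0.0446 = 0.0295
d₁ = 0.0295 / 0.2858 = 0.1034 which rounds to 0.10
d₂ = d₁ − σ√T = 0.1034 − 0.2858 = -0.1824 which rounds to -0.18
e^(−qT) = e^(−0.031·0.75) = 0.9770;  e^(−rT) = e^(−0.036·0.75) = 0.9734
P = 268·0.9734·N(0.18) − 264·0.9770·N(-0.10) = 268·0.9734·0.5714 − 264·0.9770·0.4602 = 149.0618 − 118.6985 = 30.3633

€30.36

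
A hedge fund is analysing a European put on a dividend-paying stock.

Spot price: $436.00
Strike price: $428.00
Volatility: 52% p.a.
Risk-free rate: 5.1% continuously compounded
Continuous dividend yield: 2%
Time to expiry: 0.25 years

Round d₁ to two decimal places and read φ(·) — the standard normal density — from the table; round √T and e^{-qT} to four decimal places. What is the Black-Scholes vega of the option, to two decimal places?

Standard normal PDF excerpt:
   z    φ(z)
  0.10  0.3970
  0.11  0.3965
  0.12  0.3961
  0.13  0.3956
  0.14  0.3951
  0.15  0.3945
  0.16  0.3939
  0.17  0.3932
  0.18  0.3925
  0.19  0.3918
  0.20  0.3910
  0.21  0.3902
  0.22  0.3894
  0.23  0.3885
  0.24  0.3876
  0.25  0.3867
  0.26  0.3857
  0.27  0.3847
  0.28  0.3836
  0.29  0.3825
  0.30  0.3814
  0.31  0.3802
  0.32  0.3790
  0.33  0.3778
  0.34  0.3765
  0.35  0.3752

84.27

σ√T = 0.52 × 0.5000 = 0.2600
d₁ = [ln(436/428) + (0.051 − 0.02 + ½·0.52²)·0.25] / (σ√T) = (0.0185 + 0.0416) / 0.2600 = 0.2310 → 0.23
√T = √0.25 = 0.5000
φ(d₁) = φ(0.23) = 0.3885
exp(−qT) = exp(−0.02·0.25) = 0.9950
vega = S·exp(−qT)·φ(d₁)·√T = 436·0.9950·0.3885·0.5000 = 84.2695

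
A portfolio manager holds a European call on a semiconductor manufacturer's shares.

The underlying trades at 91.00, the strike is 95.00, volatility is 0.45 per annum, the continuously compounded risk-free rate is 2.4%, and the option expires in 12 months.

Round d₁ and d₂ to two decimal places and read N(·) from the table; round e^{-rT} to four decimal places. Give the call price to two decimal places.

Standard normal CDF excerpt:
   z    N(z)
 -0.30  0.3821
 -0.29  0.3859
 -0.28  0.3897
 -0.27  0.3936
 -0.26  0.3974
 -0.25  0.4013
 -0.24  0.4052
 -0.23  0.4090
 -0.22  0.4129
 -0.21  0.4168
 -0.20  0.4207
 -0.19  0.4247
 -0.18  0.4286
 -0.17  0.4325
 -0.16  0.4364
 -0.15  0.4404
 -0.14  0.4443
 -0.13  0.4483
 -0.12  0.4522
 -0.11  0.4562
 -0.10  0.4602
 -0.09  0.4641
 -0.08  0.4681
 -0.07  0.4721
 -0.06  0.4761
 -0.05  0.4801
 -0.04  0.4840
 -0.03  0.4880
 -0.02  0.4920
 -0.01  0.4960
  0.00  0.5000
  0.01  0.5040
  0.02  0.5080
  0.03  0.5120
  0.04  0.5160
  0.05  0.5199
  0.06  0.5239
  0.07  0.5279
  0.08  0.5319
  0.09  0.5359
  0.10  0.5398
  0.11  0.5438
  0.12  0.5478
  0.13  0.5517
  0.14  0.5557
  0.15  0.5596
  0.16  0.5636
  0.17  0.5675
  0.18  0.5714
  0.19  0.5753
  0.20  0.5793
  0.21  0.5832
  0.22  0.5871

15.49

σ√T = 0.45 × 1.0000 = 0.4500
ln(S/K) + (r + σ²/2)T = ln(91/95) + (0.024 + 0.45²/2)·1 = -0.0430 + 0.1253 = 0.0822
d₁ = 0.0822 / 0.4500 = 0.1827 → 0.18
d₂ = d₁ − σ√T = 0.1827 − 0.4500 = -0.2673 → -0.27
exp(−rT) = exp(−0.024·1) = 0.9763
N(d₁) = N(0.18) = 0.5714;  N(d₂) = N(-0.27) = 0.3936
C = 91·0.5714 − 95·0.9763·0.3936 = 51.9974 − 36.5058 = 15.4916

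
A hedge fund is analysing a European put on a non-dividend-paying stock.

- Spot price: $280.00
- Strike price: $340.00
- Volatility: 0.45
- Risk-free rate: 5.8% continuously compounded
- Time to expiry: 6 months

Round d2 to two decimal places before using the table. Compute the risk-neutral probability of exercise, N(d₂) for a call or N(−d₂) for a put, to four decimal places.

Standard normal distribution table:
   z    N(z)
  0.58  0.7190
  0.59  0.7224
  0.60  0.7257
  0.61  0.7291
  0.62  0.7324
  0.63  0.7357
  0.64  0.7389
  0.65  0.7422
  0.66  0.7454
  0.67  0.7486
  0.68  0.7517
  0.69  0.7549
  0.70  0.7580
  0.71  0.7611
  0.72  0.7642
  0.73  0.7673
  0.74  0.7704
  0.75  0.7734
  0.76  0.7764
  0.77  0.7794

σ√T = 0.45·√0.5 = 0.3182
d₁ = [ln(280/340) + (0.058 + 0.45²/2)·0.5] / 0.3182 = [-0.1942 + 0.0796] / 0.3182 = -0.3599 ⇒ -0.36
d₂ = d₁ − σ√T = -0.3599 − 0.3182 = -0.6781 ⇒ -0.68
Pr(exercise) under Q = N(−d₂) = N(0.68) = 0.7517

0.7517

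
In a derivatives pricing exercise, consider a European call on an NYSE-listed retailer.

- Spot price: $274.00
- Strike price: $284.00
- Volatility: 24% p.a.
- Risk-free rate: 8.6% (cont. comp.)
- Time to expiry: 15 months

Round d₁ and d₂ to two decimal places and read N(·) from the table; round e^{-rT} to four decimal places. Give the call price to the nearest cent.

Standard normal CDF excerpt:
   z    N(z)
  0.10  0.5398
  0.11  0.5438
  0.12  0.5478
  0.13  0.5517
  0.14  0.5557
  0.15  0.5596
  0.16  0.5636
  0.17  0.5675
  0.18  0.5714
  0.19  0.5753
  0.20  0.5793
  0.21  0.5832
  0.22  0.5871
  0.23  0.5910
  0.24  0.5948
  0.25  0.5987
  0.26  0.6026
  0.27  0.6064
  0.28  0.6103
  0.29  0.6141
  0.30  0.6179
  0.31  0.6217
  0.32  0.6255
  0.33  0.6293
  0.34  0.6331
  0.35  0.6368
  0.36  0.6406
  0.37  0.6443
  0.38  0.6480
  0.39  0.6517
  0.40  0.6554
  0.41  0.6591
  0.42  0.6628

$38.86

T = 1.25;  σ√T = 0.2683
ln(S/K) + (r + σ²/2)T = ln(274/284) + (0.086 + 0.24²/2)·1.25 = -0.0358 + 0.1435 = 0.1077
d₁ = 0.1077 / 0.2683 = 0.4012 ≈ 0.40
d₂ = d₁ − σ√T = 0.4012 − 0.2683 = 0.1329 ≈ 0.13
exp(−rT) = exp(−0.086·1.25) = 0.8981
C = 274·N(0.40) − 284·0.8981·N(0.13) = 274·0.6554 − 284·0.8981·0.5517 = 179.5796 − 140.7168 = 38.8628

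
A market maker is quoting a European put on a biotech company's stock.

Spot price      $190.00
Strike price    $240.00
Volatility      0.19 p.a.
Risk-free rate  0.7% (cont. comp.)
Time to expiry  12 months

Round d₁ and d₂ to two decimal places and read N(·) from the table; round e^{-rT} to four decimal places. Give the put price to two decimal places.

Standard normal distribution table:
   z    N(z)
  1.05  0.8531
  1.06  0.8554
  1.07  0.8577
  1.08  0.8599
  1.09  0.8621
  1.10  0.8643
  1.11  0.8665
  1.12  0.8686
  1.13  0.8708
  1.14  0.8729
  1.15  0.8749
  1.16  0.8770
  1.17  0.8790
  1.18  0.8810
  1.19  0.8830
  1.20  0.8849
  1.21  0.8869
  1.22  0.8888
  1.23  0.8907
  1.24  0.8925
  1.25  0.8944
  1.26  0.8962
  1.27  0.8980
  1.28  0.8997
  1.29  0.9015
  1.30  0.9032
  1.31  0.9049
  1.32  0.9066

σ√T = 0.19·√1 = 0.1900
ln(S/K) + (r + σ²/2)T = ln(190/240) + (0.007 + 0.19²/2)·1 = -0.2336 + 0.0250 = -0.2086
d₁ = -0.2086 / 0.1900 = -1.0977 ⇒ -1.10
d₂ = d₁ − σ√T = -1.0977 − 0.1900 = -1.2877 ⇒ -1.29
exp(−rT) = exp(−0.007·1) = 0.9930
N(−d₂) = N(1.29) = 0.9015;  N(−d₁) = N(1.10) = 0.8643
P = 240·0.9930·0.9015 − 190·0.8643 = 214.8455 − 164.2170 = 50.6285

$50.63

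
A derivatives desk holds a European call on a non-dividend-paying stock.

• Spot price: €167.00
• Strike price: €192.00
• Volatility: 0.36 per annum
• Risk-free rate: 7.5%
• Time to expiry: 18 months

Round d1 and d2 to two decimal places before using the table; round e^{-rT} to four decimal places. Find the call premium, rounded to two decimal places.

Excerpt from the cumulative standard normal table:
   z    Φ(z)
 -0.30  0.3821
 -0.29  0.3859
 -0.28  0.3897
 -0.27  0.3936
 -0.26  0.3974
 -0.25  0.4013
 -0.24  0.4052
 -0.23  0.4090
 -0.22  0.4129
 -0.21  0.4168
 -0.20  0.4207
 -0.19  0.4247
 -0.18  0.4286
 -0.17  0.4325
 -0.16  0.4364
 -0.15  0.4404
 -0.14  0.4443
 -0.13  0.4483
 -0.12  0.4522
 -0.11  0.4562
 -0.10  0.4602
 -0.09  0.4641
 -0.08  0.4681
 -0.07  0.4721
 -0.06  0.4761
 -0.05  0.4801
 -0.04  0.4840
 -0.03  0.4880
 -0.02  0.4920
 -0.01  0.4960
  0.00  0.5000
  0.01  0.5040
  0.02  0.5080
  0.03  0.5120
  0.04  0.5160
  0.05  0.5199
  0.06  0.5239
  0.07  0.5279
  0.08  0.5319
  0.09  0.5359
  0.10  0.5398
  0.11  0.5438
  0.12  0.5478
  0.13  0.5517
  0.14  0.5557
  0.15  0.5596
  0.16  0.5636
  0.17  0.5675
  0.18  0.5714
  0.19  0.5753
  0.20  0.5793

€27.26

T = 1.5;  σ√T = 0.4409
d₁ = [ln(167/192) + (0.075 + 0.36²/2)·1.5] / 0.4409 = [-0.1395 + 0.2097] / 0.4409 = 0.1592 → 0.16
d₂ = d₁ − σ√T = 0.1592 − 0.4409 = -0.2817 → -0.28
e^(−rT) = e^(−0.075·1.5) = 0.8936
C = 167·N(0.16) − 192·0.8936·N(-0.28) = 167·0.5636 − 192·0.8936·0.3897 = 94.1212 − 66.8613 = 27.2599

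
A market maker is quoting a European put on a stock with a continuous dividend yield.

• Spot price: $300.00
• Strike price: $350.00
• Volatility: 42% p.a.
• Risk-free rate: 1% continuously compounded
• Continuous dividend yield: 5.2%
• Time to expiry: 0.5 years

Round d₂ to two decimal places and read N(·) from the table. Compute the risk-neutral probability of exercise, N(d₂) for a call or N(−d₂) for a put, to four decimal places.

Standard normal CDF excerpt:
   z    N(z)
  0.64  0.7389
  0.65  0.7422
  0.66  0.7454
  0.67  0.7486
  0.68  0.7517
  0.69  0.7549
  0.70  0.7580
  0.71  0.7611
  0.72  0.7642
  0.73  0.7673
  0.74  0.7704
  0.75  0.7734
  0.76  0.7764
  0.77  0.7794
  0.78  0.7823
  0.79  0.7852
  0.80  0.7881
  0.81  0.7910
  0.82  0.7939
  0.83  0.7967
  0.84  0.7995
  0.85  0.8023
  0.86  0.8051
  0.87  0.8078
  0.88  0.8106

0.7704

T = 0.5;  σ√T = 0.2970
d₁ = [ln(300/350) + (0.01 − 0.052 + 0.42²/2)·0.5] / 0.2970 = [-0.1542 + 0.0231] / 0.2970 = -0.4413 which rounds to -0.44
d₂ = d₁ − σ√T = -0.4413 − 0.2970 = -0.7383 which rounds to -0.74
Risk-neutral Pr[S_T < K] = N(−d₂) = N(0.74) = 0.7704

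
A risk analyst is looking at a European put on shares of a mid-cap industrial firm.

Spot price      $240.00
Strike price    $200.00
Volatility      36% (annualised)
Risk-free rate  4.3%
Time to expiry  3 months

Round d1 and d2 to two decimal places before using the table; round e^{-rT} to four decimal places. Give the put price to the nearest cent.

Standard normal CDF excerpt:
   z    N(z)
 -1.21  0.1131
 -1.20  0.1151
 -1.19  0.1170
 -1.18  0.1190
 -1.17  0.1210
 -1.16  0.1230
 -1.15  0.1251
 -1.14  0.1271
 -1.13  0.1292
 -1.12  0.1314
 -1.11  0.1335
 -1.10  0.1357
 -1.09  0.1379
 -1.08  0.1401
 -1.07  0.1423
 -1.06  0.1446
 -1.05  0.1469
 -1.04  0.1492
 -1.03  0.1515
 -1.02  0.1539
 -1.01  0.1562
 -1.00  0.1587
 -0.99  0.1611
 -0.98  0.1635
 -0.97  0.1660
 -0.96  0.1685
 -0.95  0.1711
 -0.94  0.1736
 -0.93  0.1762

σ√T = 0.36 × 0.5000 = 0.1800
d₁ = [ln(240/200) + (0.043 + 0.36²/2)·0.25] / 0.1800 = [0.1823 + 0.0269] / 0.1800 = 1.1626 which rounds to 1.16
d₂ = d₁ − σ√T = 1.1626 − 0.1800 = 0.9826 which rounds to 0.98
e^(−rT) = e^(−0.043·0.25) = 0.9893
N(−d₂) = N(-0.98) = 0.1635;  N(−d₁) = N(-1.16) = 0.1230
P = 200·0.9893·0.1635 − 240·0.1230 = 32.3501 − 29.5200 = 2.8301

$2.83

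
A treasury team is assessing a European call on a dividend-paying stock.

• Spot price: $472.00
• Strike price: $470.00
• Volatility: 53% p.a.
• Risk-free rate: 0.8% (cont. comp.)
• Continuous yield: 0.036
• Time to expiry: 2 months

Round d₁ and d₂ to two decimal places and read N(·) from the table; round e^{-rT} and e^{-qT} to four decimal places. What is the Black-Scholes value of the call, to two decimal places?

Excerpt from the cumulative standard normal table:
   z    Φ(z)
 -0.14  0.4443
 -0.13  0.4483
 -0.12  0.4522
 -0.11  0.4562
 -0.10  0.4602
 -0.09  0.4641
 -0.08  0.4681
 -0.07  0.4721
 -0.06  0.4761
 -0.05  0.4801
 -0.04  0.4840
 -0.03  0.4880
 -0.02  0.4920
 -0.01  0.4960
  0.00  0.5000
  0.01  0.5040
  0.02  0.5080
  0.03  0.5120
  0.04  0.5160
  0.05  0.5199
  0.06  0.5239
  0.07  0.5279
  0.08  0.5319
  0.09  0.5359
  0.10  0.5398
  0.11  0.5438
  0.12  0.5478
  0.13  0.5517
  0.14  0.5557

σ√T = 0.53·√0.1667 = 0.2164
ln(S/K) + (r − q + σ²/2)T = ln(472/470) + (0.008 − 0.036 + 0.53²/2)·0.1667 = 0.0042 + 0.0187 = 0.0230
d₁ = 0.0230 / 0.2164 = 0.1062 ⇒ 0.11
d₂ = d₁ − σ√T = 0.1062 − 0.2164 = -0.1101 ⇒ -0.11
e^(−qT) = e^(−0.036·0.1667) = 0.9940;  e^(−rT) = e^(−0.008·0.1667) = 0.9987
N(d₁) = N(0.11) = 0.5438;  N(d₂) = N(-0.11) = 0.4562
C = 472·0.9940·0.5438 − 470·0.9987·0.4562 = 255.1336 − 214.1353 = 40.9983

$41.00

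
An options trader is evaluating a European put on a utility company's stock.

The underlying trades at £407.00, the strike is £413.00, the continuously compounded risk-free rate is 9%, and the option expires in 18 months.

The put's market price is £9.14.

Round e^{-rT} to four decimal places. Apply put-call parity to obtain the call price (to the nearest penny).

£55.30

e^(−rT) = e^(−0.09·1.5) = 0.8737
Put-call parity: C − P = S − K·e^(−rT) = 407 − 413·0.8737 = 407 − 360.8381 = 46.1619
C = P + (C − P) = 9.14 + (46.1619) = 55.3019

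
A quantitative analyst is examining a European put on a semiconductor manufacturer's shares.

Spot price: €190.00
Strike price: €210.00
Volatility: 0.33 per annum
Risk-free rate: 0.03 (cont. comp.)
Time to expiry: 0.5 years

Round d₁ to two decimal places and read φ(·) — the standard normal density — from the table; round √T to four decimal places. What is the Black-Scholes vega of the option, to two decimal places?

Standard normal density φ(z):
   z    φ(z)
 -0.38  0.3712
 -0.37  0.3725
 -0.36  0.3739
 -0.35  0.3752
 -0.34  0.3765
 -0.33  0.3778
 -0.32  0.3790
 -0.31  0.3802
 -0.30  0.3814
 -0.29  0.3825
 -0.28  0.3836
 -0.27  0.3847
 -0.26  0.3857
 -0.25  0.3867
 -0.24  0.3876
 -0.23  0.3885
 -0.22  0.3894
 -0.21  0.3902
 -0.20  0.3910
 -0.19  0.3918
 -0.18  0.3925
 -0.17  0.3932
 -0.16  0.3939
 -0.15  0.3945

T = 0.5;  σ√T = 0.2333
d₁ = [ln(190/210) + (0.03 + 0.33²/2)·0.5] / 0.2333 = [-0.1001 + 0.0422] / 0.2333 = -0.2480 ≈ -0.25
√T = √0.5 = 0.7071
φ(d₁) = φ(-0.25) = 0.3867
vega = S·φ(d₁)·√T = 190·0.3867·0.7071 = 51.9528

51.95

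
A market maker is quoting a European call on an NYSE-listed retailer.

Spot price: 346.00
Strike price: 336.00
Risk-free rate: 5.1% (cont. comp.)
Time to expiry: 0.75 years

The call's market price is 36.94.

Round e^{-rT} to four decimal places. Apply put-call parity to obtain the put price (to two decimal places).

exp(−rT) = exp(−0.051·0.75) = 0.9625
Put-call parity: C − P = S − K·e^(−rT) = 346 − 336·0.9625 = 346 − 323.4000 = 22.6000
P = C − (C − P) = 36.94 − (22.6000) = 14.3400

14.34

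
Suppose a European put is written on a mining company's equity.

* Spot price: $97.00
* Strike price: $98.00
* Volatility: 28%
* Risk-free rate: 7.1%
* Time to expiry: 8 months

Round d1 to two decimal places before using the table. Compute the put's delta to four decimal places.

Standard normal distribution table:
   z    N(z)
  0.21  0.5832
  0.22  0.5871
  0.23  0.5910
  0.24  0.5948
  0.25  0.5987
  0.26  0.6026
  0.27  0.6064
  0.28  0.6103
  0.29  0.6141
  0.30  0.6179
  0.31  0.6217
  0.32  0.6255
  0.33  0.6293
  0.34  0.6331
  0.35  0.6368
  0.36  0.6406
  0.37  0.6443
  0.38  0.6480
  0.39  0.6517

T = 0.6667;  σ√T = 0.2286
d₁ = [ln(97/98) + (0.071 + 0.28²/2)·0.6667] / 0.2286 = [-0.0103 + 0.0735] / 0.2286 = 0.2765 ≈ 0.28
N(d₁) = N(0.28) = 0.6103
Δ_put = N(d₁) − 1 = 0.6103 − 1 = -0.3897

-0.3897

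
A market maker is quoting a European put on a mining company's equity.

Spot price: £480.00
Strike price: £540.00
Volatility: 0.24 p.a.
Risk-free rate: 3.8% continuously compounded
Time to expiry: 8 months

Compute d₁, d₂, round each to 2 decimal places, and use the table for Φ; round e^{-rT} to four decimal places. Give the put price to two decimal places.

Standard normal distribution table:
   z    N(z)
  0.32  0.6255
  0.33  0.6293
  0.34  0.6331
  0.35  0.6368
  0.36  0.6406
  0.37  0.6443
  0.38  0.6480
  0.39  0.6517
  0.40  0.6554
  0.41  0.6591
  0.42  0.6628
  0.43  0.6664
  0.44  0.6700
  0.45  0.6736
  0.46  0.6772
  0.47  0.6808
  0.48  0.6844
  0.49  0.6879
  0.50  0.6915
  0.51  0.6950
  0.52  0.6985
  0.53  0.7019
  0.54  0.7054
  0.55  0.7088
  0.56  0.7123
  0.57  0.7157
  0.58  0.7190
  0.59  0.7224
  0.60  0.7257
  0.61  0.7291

T = 0.6667;  σ√T = 0.1960
d₁ = [ln(480/540) + (0.038 + 0.24²/2)·0.6667] / 0.1960 = [-0.1178 + 0.0445] / 0.1960 = -0.3738 → -0.37
d₂ = d₁ − σ√T = -0.3738 − 0.1960 = -0.5698 → -0.57
e^(−rT) = e^(−0.038·0.6667) = 0.9750
N(−d₂) = N(0.57) = 0.7157;  N(−d₁) = N(0.37) = 0.6443
P = 540·0.9750·0.7157 − 480·0.6443 = 376.8161 − 309.2640 = 67.5521

£67.55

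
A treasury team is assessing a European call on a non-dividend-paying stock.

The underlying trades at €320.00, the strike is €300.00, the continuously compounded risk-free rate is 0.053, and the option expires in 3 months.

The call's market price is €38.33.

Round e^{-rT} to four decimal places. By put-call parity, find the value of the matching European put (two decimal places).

e^(−rT) = e^(−0.053·0.25) = 0.9868
Put-call parity: C − P = S − K·e^(−rT) = 320 − 300·0.9868 = 320 − 296.0400 = 23.9600
P = C − (C − P) = 38.33 − (23.9600) = 14.3700

€14.37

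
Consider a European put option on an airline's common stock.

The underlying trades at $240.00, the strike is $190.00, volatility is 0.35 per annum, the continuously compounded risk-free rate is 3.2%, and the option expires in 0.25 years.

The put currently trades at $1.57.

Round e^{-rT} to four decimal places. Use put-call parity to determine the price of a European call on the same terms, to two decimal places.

exp(−rT) = exp(−0.032·0.25) = 0.9920
Put-call parity: C − P = S − K·e^(−rT) = 240 − 190·0.9920 = 240 − 188.4800 = 51.5200
C = P + (C − P) = 1.57 + (51.5200) = 53.0900

$53.09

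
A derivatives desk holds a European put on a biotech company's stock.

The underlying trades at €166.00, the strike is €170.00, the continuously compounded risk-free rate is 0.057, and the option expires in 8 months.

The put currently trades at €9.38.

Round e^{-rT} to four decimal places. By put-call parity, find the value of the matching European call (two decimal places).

€11.72

exp(−rT) = exp(−0.057·0.6667) = 0.9627
Put-call parity: C − P = S − K·e^(−rT) = 166 − 170·0.9627 = 166 − 163.6590 = 2.3410
C = P + (C − P) = 9.38 + (2.3410) = 11.7210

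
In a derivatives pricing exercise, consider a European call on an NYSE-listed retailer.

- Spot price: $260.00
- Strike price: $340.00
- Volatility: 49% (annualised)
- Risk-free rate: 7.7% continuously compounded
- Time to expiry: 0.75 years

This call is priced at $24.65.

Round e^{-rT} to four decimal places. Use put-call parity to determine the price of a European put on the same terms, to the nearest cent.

e^(−rT) = e^(−0.077·0.75) = 0.9439
Put-call parity: C − P = S − K·e^(−rT) = 260 − 340·0.9439 = 260 − 320.9260 = -60.9260
P = C − (C − P) = 24.65 − (-60.9260) = 85.5760

$85.58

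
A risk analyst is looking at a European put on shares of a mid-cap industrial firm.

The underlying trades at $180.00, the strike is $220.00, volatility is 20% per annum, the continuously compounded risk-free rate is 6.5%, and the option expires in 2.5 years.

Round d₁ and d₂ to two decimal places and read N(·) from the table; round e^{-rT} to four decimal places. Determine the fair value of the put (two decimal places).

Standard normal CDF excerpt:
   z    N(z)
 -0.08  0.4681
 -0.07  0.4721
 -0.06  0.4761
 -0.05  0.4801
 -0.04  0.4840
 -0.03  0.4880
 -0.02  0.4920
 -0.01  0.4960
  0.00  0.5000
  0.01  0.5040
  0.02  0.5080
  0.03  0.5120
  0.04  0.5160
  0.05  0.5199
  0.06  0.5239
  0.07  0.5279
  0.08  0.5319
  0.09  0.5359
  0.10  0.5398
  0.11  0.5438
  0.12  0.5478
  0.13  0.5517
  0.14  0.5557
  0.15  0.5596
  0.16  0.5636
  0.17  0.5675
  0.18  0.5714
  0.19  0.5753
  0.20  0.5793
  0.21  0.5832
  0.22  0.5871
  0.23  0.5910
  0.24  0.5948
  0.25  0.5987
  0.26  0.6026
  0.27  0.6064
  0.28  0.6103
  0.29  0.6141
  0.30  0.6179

σ√T = 0.2 × 1.5811 = 0.3162
ln(S/K) + (r + σ²/2)T = ln(180/220) + (0.065 + 0.2²/2)·2.5 = -0.2007 + 0.2125 = 0.0118
d₁ = 0.0118 / 0.3162 = 0.0374 → 0.04
d₂ = d₁ − σ√T = 0.0374 − 0.3162 = -0.2788 → -0.28
e^(−rT) = e^(−0.065·2.5) = 0.8500
N(−d₂) = N(0.28) = 0.6103;  N(−d₁) = N(-0.04) = 0.4840
P = 220·0.8500·0.6103 − 180·0.4840 = 114.1261 − 87.1200 = 27.0061

$27.01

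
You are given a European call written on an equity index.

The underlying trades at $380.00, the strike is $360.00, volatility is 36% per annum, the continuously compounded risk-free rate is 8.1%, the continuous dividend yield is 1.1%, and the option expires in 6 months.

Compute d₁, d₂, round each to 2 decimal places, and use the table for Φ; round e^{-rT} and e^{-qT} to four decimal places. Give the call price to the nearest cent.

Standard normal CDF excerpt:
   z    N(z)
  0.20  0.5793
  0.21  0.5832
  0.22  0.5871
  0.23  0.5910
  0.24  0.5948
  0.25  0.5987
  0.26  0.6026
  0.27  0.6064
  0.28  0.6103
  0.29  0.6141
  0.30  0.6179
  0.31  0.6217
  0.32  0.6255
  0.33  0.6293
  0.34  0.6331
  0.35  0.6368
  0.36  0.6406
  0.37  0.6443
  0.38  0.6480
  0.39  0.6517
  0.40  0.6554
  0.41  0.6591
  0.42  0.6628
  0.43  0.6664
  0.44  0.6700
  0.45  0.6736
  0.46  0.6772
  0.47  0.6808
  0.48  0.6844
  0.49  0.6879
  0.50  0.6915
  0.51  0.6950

$55.68

σ√T = 0.36 × 0.7071 = 0.2546
ln(S/K) + (r − q + σ²/2)T = ln(380/360) + (0.081 − 0.011 + 0.36²/2)·0.5 = 0.0541 + 0.0674 = 0.1215
d₁ = 0.1215 / 0.2546 = 0.4772 which rounds to 0.48
d₂ = d₁ − σ√T = 0.4772 − 0.2546 = 0.2226 which rounds to 0.22
exp(−qT) = exp(−0.011·0.5) = 0.9945;  exp(−rT) = exp(−0.081·0.5) = 0.9603
C = 380·0.9945·N(0.48) − 360·0.9603·N(0.22) = 380·0.9945·0.6844 − 360·0.9603·0.5871 = 258.6416 − 202.9652 = 55.6764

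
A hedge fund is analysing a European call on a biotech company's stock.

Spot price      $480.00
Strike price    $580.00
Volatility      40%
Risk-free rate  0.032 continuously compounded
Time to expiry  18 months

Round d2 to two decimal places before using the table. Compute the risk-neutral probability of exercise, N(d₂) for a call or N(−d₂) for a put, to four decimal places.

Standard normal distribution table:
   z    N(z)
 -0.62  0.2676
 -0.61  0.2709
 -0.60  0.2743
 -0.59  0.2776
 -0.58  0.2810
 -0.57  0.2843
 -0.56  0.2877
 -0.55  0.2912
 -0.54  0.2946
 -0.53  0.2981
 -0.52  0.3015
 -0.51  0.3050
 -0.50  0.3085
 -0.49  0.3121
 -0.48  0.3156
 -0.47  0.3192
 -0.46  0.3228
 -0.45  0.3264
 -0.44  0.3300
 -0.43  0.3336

σ√T = 0.4 × 1.2247 = 0.4899
ln(S/K) + (r + σ²/2)T = ln(480/580) + (0.032 + 0.4²/2)·1.5 = -0.1892 + 0.1680 = -0.0212
d₁ = -0.0212 / 0.4899 = -0.0434 ⇒ -0.04
d₂ = d₁ − σ√T = -0.0434 − 0.4899 = -0.5333 ⇒ -0.53
Pr(exercise) under Q = N(d₂) = 0.2981

0.2981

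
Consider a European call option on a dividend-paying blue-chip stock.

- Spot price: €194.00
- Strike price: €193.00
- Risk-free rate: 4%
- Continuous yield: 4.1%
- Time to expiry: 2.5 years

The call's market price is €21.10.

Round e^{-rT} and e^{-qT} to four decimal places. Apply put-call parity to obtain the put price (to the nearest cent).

€20.62

exp(−qT) = exp(−0.041·2.5) = 0.9026;  exp(−rT) = exp(−0.04·2.5) = 0.9048
Put-call parity: C − P = S·e^(−qT) − K·e^(−rT) = 194·0.9026 − 193·0.9048 = 175.1044 − 174.6264 = 0.4780
P = C − (C − P) = 21.10 − (0.4780) = 20.6220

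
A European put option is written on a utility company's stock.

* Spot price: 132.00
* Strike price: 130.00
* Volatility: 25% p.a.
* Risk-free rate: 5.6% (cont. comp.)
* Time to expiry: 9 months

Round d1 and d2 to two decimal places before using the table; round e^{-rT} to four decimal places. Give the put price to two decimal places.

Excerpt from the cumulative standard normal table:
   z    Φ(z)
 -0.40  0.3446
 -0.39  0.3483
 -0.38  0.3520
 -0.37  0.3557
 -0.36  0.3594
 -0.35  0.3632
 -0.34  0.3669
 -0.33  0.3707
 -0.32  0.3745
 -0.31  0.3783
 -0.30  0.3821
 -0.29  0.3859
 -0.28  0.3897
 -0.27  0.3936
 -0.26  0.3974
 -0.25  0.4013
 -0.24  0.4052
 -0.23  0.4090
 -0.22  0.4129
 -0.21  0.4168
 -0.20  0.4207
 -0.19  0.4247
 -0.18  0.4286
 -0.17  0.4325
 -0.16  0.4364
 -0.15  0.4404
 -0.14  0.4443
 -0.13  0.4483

7.45

T = 0.75;  σ√T = 0.2165
d₁ = [ln(132/130) + (0.056 + 0.25²/2)·0.75] / 0.2165 = [0.0153 + 0.0654] / 0.2165 = 0.3728 → 0.37
d₂ = d₁ − σ√T = 0.3728 − 0.2165 = 0.1563 → 0.16
e^(−rT) = e^(−0.056·0.75) = 0.9589
N(−d₂) = N(-0.16) = 0.4364;  N(−d₁) = N(-0.37) = 0.3557
P = 130·0.9589·0.4364 − 132·0.3557 = 54.4003 − 46.9524 = 7.4479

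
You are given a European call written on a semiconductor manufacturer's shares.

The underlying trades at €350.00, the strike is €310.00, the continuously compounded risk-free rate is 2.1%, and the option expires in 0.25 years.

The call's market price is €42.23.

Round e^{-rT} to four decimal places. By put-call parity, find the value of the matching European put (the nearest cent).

e^(−rT) = e^(−0.021·0.25) = 0.9948
Put-call parity: C − P = S − K·e^(−rT) = 350 − 310·0.9948 = 350 − 308.3880 = 41.6120
P = C − (C − P) = 42.23 − (41.6120) = 0.6180

€0.62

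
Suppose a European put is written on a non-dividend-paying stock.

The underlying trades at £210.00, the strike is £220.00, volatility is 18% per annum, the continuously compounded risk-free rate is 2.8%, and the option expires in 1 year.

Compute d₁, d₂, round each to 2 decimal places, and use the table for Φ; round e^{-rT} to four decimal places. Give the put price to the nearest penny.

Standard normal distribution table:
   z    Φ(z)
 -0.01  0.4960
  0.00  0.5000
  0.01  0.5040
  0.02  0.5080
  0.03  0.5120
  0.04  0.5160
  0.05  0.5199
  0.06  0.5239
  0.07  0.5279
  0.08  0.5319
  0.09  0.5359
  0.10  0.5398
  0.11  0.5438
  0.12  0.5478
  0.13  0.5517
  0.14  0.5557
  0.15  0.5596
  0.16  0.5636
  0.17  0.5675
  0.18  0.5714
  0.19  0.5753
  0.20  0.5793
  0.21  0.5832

£17.23

σ√T = 0.18·√1 = 0.1800
d₁ = [ln(210/220) + (0.028 + ½·0.18²)·1] / (σ√T) = (-0.0465 + 0.0442) / 0.1800 = -0.0129 which rounds to -0.01
d₂ = -0.0129 − 0.1800 = -0.1929 which rounds to -0.19
e^(−rT) = e^(−0.028·1) = 0.9724
P = 220·0.9724·N(0.19) − 210·N(0.01) = 220·0.9724·0.5753 − 210·0.5040 = 123.0728 − 105.8400 = 17.2328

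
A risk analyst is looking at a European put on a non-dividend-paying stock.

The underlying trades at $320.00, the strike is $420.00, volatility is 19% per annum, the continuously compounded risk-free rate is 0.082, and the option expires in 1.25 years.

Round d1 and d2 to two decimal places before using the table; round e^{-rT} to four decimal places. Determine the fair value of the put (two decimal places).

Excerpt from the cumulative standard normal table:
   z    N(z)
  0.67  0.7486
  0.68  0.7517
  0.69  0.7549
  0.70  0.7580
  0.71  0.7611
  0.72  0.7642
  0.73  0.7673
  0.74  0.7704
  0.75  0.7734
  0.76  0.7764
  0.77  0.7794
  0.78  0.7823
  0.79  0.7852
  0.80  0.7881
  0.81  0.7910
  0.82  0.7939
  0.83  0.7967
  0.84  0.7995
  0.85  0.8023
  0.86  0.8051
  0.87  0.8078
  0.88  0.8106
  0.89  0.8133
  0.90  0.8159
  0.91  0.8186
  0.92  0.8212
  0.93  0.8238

$67.73

T = 1.25;  σ√T = 0.2124
d₁ = [ln(320/420) + (0.082 + 0.19²/2)·1.25] / 0.2124 = [-0.2719 + 0.1251] / 0.2124 = -0.6914 ≈ -0.69
d₂ = d₁ − σ√T = -0.6914 − 0.2124 = -0.9038 ≈ -0.90
e^(−rT) = e^(−0.082·1.25) = 0.9026
N(−d₂) = N(0.90) = 0.8159;  N(−d₁) = N(0.69) = 0.7549
P = 420·0.9026·0.8159 − 320·0.7549 = 309.3012 − 241.5680 = 67.7332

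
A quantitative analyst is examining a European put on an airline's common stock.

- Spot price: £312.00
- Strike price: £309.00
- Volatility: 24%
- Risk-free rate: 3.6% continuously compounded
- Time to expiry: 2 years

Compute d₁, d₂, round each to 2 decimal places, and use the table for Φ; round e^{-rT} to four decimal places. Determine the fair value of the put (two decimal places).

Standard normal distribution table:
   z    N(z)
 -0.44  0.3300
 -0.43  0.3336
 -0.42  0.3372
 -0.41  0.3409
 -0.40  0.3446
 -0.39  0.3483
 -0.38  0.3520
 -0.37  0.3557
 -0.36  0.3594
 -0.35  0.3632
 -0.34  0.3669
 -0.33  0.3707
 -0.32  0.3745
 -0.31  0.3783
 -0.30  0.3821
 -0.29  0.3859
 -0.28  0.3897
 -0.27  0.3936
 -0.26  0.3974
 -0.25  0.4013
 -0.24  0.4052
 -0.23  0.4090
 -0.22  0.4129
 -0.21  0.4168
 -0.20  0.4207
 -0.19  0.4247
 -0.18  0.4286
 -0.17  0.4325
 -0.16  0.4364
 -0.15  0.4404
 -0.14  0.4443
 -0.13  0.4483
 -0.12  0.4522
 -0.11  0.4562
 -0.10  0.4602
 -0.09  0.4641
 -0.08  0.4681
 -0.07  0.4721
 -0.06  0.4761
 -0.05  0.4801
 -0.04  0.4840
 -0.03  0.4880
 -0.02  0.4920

T = 2;  σ√T = 0.3394
d₁ = [ln(312/309) + (0.036 + 0.24²/2)·2] / 0.3394 = [0.0097 + 0.1296] / 0.3394 = 0.4103 ⇒ 0.41
d₂ = d₁ − σ√T = 0.4103 − 0.3394 = 0.0709 ⇒ 0.07
exp(−rT) = exp(−0.036·2) = 0.9305
N(−d₂) = N(-0.07) = 0.4721;  N(−d₁) = N(-0.41) = 0.3409
P = 309·0.9305·0.4721 − 312·0.3409 = 135.7403 − 106.3608 = 29.3795

£29.38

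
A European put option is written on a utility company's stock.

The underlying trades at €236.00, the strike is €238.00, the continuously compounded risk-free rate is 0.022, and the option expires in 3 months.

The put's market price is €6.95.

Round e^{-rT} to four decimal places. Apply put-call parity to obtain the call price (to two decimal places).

€6.26

e^(−rT) = e^(−0.022·0.25) = 0.9945
Put-call parity: C − P = S − K·e^(−rT) = 236 − 238·0.9945 = 236 − 236.6910 = -0.6910
C = P + (C − P) = 6.95 + (-0.6910) = 6.2590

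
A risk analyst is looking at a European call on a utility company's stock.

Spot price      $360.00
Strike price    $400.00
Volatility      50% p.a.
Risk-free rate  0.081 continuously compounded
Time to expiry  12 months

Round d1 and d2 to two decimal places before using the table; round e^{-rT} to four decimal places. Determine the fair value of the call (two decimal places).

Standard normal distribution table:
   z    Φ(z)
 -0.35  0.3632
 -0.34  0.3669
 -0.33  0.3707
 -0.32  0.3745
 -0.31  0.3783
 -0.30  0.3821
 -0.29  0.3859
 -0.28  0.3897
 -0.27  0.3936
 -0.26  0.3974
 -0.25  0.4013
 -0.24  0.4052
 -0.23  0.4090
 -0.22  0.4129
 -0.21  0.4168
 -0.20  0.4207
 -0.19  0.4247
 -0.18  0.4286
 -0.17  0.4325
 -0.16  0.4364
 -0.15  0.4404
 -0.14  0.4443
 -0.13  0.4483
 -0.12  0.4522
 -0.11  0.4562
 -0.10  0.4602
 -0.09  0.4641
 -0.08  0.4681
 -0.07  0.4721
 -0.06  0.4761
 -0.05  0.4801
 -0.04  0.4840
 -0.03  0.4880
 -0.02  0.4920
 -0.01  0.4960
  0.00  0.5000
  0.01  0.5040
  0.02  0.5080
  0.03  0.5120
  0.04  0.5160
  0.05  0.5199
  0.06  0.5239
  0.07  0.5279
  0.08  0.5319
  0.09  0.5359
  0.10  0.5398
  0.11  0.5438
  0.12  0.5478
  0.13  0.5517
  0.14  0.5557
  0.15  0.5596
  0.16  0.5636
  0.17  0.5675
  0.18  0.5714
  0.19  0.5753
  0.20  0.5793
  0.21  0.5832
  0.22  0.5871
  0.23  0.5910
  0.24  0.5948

σ√T = 0.5 × 1.0000 = 0.5000
d₁ = [ln(360/400) + (0.081 + 0.5²/2)·1] / 0.5000 = [-0.1054 + 0.2060] / 0.5000 = 0.2013 → 0.20
d₂ = d₁ − σ√T = 0.2013 − 0.5000 = -0.2987 → -0.30
exp(−rT) = exp(−0.081·1) = 0.9222
N(d₁) = N(0.20) = 0.5793;  N(d₂) = N(-0.30) = 0.3821
C = 360·0.5793 − 400·0.9222·0.3821 = 208.5480 − 140.9490 = 67.5990

$67.60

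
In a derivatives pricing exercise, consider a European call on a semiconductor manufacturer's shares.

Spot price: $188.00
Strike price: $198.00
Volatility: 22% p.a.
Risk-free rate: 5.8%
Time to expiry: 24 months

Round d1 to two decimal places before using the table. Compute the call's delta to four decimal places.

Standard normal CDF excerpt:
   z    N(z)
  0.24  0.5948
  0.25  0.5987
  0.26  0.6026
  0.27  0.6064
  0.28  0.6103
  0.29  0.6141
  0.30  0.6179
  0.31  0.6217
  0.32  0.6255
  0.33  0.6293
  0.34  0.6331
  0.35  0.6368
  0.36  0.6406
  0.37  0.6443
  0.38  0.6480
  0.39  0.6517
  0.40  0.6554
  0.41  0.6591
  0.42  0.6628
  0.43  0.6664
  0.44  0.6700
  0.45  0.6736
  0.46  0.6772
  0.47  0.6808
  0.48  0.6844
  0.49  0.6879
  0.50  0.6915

σ√T = 0.22 × 1.4142 = 0.3111
ln(S/K) + (r + σ²/2)T = ln(188/198) + (0.058 + 0.22²/2)·2 = -0.0518 + 0.1644 = 0.1126
d₁ = 0.1126 / 0.3111 = 0.3618 → 0.36
N(d₁) = N(0.36) = 0.6406
Δ_call = N(d₁) = 0.6406

0.6406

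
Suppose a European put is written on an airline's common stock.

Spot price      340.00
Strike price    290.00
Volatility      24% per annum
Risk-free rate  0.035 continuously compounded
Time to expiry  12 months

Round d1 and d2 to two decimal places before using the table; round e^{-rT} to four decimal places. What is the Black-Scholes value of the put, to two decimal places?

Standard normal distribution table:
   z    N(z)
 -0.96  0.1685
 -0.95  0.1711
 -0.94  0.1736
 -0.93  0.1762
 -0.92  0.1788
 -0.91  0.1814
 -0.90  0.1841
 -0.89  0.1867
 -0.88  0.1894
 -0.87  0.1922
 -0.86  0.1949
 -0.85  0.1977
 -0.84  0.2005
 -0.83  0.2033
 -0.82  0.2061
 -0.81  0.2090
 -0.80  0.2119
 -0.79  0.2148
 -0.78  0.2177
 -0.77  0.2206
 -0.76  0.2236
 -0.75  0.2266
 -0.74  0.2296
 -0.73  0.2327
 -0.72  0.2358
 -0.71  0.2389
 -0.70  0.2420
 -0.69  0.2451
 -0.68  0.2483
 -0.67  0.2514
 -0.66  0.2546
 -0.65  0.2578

T = 1;  σ√T = 0.2400
d₁ = [ln(340/290) + (0.035 + ½·0.24²)·1] / (σ√T) = (0.1591 + 0.0638) / 0.2400 = 0.9286 which rounds to 0.93
d₂ = 0.9286 − 0.2400 = 0.6886 which rounds to 0.69
exp(−rT) = exp(−0.035·1) = 0.9656
N(−d₂) = N(-0.69) = 0.2451;  N(−d₁) = N(-0.93) = 0.1762
P = 290·0.9656·0.2451 − 340·0.1762 = 68.6339 − 59.9080 = 8.7259

8.73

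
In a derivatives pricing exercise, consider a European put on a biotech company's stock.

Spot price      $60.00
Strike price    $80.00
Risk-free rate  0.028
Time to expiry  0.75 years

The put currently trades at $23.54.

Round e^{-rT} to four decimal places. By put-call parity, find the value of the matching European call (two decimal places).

e^(−rT) = e^(−0.028·0.75) = 0.9792
Put-call parity: C − P = S − K·e^(−rT) = 60 − 80·0.9792 = 60 − 78.3360 = -18.3360
C = P + (C − P) = 23.54 + (-18.3360) = 5.2040

$5.20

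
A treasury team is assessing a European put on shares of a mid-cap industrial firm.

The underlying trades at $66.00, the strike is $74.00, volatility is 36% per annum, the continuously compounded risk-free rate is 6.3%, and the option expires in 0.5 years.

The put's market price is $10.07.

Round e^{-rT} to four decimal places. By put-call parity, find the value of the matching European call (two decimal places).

$4.36

exp(−rT) = exp(−0.063·0.5) = 0.9690
Put-call parity: C − P = S − K·e^(−rT) = 66 − 74·0.9690 = 66 − 71.7060 = -5.7060
C = P + (C − P) = 10.07 + (-5.7060) = 4.3640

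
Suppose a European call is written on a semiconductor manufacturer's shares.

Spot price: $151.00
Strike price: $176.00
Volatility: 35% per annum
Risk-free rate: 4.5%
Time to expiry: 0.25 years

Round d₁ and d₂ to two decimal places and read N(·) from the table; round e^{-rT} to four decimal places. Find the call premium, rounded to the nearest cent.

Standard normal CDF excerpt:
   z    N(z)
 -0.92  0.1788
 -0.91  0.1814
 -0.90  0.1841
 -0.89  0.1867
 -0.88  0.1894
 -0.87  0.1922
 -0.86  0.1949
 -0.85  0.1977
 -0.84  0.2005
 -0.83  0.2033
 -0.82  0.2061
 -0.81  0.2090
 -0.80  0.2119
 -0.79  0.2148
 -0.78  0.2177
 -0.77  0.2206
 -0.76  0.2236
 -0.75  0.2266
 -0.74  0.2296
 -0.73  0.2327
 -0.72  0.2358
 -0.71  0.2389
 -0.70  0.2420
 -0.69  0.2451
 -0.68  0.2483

T = 0.25;  σ√T = 0.1750
ln(S/K) + (r + σ²/2)T = ln(151/176) + (0.045 + 0.35²/2)·0.25 = -0.1532 + 0.0266 = -0.1266
d₁ = -0.1266 / 0.1750 = -0.7237 ≈ -0.72
d₂ = d₁ − σ√T = -0.7237 − 0.1750 = -0.8987 ≈ -0.90
e^(−rT) = e^(−0.045·0.25) = 0.9888
N(d₁) = N(-0.72) = 0.2358;  N(d₂) = N(-0.90) = 0.1841
C = 151·0.2358 − 176·0.9888·0.1841 = 35.6058 − 32.0387 = 3.5671

$3.57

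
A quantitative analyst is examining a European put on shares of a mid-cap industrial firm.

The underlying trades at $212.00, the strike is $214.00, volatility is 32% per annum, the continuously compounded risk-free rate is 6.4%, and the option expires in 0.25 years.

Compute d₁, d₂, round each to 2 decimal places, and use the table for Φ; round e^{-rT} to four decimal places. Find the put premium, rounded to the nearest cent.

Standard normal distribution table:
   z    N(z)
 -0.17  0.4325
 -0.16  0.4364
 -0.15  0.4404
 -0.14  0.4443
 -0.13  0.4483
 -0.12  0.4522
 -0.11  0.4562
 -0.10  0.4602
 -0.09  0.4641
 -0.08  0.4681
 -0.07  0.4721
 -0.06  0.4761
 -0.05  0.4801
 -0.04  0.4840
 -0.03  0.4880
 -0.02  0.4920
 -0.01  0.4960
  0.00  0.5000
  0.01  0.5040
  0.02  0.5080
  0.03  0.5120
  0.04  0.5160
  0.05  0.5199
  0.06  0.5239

σ√T = 0.32·√0.25 = 0.1600
ln(S/K) + (r + σ²/2)T = ln(212/214) + (0.064 + 0.32²/2)·0.25 = -0.0094 + 0.0288 = 0.0194
d₁ = 0.0194 / 0.1600 = 0.1213 which rounds to 0.12
d₂ = d₁ − σ√T = 0.1213 − 0.1600 = -0.0387 which rounds to -0.04
exp(−rT) = exp(−0.064·0.25) = 0.9841
P = 214·0.9841·N(0.04) − 212·N(-0.12) = 214·0.9841·0.5160 − 212·0.4522 = 108.6683 − 95.8664 = 12.8019

$12.80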